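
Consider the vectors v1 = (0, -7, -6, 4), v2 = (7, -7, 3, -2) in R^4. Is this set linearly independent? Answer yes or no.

Form the matrix with these vectors as rows and row reduce.
Swap R1 ↔ R2
2 nonzero rows, so the 2 vectors span a space of dimension 2.
Since 2 = 2, the vectors are linearly independent.

yes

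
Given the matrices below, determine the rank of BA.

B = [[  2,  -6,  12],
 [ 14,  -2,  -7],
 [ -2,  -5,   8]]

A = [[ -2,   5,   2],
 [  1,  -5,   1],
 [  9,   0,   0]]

First compute BA:
[[ 98,  40,  -2],
 [-93,  80,  26],
 [ 71,  15,  -9]]
Now row reduce the product.
R2 ← R2 + (93/98)·R1: [0, 5780/49, 1181/49]
R3 ← R3 − (71/98)·R1: [0, -685/49, -370/49]
R3 ← R3 + (137/1156)·R2: [0, 0, -5427/1156]
3 nonzero rows, so rank(BA) = 3.

3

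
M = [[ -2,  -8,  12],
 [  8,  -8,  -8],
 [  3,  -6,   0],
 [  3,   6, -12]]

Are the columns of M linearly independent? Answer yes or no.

no

Row reduce M to echelon form.
R2 ← R2 + (4)·R1: [0, -40, 40]
R3 ← R3 + (3/2)·R1: [0, -18, 18]
R4 ← R4 + (3/2)·R1: [0, -6, 6]
R3 ← R3 − (9/20)·R2: [0, 0, 0]
R4 ← R4 − (3/20)·R2: [0, 0, 0]
2 pivots among 3 columns.
Only 2 < 3 pivot columns, so the columns are linearly dependent.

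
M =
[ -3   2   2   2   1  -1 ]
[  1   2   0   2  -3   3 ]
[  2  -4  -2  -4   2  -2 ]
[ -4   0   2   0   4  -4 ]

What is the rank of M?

Row reduce to echelon form.
R2 ← R2 + (1/3)·R1: [0, 8/3, 2/3, 8/3, -8/3, 8/3]
R3 ← R3 + (2/3)·R1: [0, -8/3, -2/3, -8/3, 8/3, -8/3]
R4 ← R4 − (4/3)·R1: [0, -8/3, -2/3, -8/3, 8/3, -8/3]
R3 ← R3 + R2: [0, 0, 0, 0, 0, 0]
R4 ← R4 + R2: [0, 0, 0, 0, 0, 0]
Echelon form has 2 nonzero rows, so rank(M) = 2.

2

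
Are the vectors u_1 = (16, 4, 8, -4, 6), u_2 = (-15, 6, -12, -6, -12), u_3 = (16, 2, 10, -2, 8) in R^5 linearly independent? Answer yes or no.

Form the matrix with these vectors as rows and row reduce.
R2 ← R2 + (15/16)·R1: [0, 39/4, -9/2, -39/4, -51/8]
R3 ← R3 − R1: [0, -2, 2, 2, 2]
R3 ← R3 + (8/39)·R2: [0, 0, 14/13, 0, 9/13]
3 nonzero rows, so the 3 vectors span a space of dimension 3.
Since 3 = 3, the vectors are linearly independent.

yes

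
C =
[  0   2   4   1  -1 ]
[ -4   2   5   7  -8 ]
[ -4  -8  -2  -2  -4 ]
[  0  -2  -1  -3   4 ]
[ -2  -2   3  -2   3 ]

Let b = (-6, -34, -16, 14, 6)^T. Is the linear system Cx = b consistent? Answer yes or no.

yes

Row reduce the augmented matrix [C | b].
Swap R1 ↔ R2
R3 ← R3 − R1: [0, -10, -7, -9, 4, 18]
R5 ← R5 − (1/2)·R1: [0, -3, 1/2, -11/2, 7, 23]
R3 ← R3 + (5)·R2: [0, 0, 13, -4, -1, -12]
R4 ← R4 + R2: [0, 0, 3, -2, 3, 8]
R5 ← R5 + (3/2)·R2: [0, 0, 13/2, -4, 11/2, 14]
R4 ← R4 − (3/13)·R3: [0, 0, 0, -14/13, 42/13, 140/13]
R5 ← R5 − (1/2)·R3: [0, 0, 0, -2, 6, 20]
R5 ← R5 − (13/7)·R4: [0, 0, 0, 0, 0, 0]
The echelon form has 4 nonzero rows, and every pivot lies in the first 5 columns, so rank(C) = rank([C|b]) = 4.
The system is consistent.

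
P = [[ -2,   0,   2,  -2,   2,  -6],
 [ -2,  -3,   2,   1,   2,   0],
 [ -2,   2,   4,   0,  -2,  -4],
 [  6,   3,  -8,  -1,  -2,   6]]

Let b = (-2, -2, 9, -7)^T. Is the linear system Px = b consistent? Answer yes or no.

Row reduce the augmented matrix [P | b].
R2 ← R2 − R1: [0, -3, 0, 3, 0, 6, 0]
R3 ← R3 − R1: [0, 2, 2, 2, -4, 2, 11]
R4 ← R4 + (3)·R1: [0, 3, -2, -7, 4, -12, -13]
R3 ← R3 + (2/3)·R2: [0, 0, 2, 4, -4, 6, 11]
R4 ← R4 + R2: [0, 0, -2, -4, 4, -6, -13]
R4 ← R4 + R3: [0, 0, 0, 0, 0, 0, -2]
The echelon form has 4 nonzero rows; the last pivot sits in the augmented column, so rank(P) = 3 but rank([P|b]) = 4.
Since the ranks differ, the system is inconsistent.

no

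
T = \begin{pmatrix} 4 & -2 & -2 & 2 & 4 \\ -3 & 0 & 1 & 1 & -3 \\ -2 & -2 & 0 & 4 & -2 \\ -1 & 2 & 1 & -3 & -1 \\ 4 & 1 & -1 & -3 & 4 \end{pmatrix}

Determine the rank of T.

2

Row reduce to echelon form.
R2 ← R2 + (3/4)·R1: [0, -3/2, -1/2, 5/2, 0]
R3 ← R3 + (1/2)·R1: [0, -3, -1, 5, 0]
R4 ← R4 + (1/4)·R1: [0, 3/2, 1/2, -5/2, 0]
R5 ← R5 − R1: [0, 3, 1, -5, 0]
R3 ← R3 − (2)·R2: [0, 0, 0, 0, 0]
R4 ← R4 + R2: [0, 0, 0, 0, 0]
R5 ← R5 + (2)·R2: [0, 0, 0, 0, 0]
Echelon form has 2 nonzero rows, so rank(T) = 2.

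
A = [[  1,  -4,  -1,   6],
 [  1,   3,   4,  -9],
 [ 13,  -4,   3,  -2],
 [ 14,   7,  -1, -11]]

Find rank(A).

Row reduce to echelon form.
R2 ← R2 − R1: [0, 7, 5, -15]
R3 ← R3 − (13)·R1: [0, 48, 16, -80]
R4 ← R4 − (14)·R1: [0, 63, 13, -95]
R3 ← R3 − (48/7)·R2: [0, 0, -128/7, 160/7]
R4 ← R4 − (9)·R2: [0, 0, -32, 40]
R4 ← R4 − (7/4)·R3: [0, 0, 0, 0]
Echelon form has 3 nonzero rows, so rank(A) = 3.

3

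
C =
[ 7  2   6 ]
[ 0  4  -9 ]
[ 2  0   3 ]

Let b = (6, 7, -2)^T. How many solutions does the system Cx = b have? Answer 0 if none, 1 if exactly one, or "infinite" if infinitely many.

0

Row reduce the augmented matrix [C | b].
R3 ← R3 − (2/7)·R1: [0, -4/7, 9/7, -26/7]
R3 ← R3 + (1/7)·R2: [0, 0, 0, -19/7]
The echelon form has 3 nonzero rows; the last pivot sits in the augmented column, so rank(C) = 2 but rank([C|b]) = 3.
Since the ranks differ, the system is inconsistent.
It has no solutions.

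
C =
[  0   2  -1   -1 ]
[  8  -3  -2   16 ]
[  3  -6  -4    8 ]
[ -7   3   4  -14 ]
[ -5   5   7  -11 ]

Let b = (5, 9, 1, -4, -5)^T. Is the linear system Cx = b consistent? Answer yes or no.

Row reduce the augmented matrix [C | b].
Swap R1 ↔ R2
R3 ← R3 − (3/8)·R1: [0, -39/8, -13/4, 2, -19/8]
R4 ← R4 + (7/8)·R1: [0, 3/8, 9/4, 0, 31/8]
R5 ← R5 + (5/8)·R1: [0, 25/8, 23/4, -1, 5/8]
R3 ← R3 + (39/16)·R2: [0, 0, -91/16, -7/16, 157/16]
R4 ← R4 − (3/16)·R2: [0, 0, 39/16, 3/16, 47/16]
R5 ← R5 − (25/16)·R2: [0, 0, 117/16, 9/16, -115/16]
R4 ← R4 + (3/7)·R3: [0, 0, 0, 0, 50/7]
R5 ← R5 + (9/7)·R3: [0, 0, 0, 0, 38/7]
R5 ← R5 − (19/25)·R4: [0, 0, 0, 0, 0]
The echelon form has 4 nonzero rows; the last pivot sits in the augmented column, so rank(C) = 3 but rank([C|b]) = 4.
Since the ranks differ, the system is inconsistent.

no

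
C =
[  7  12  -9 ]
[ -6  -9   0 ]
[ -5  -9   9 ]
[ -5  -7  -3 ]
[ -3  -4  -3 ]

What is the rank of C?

2

Row reduce to echelon form.
R2 ← R2 + (6/7)·R1: [0, 9/7, -54/7]
R3 ← R3 + (5/7)·R1: [0, -3/7, 18/7]
R4 ← R4 + (5/7)·R1: [0, 11/7, -66/7]
R5 ← R5 + (3/7)·R1: [0, 8/7, -48/7]
R3 ← R3 + (1/3)·R2: [0, 0, 0]
R4 ← R4 − (11/9)·R2: [0, 0, 0]
R5 ← R5 − (8/9)·R2: [0, 0, 0]
Echelon form has 2 nonzero rows, so rank(C) = 2.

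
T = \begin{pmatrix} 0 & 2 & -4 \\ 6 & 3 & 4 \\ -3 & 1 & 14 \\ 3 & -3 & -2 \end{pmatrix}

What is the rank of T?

3

Row reduce to echelon form.
Swap R1 ↔ R2
R3 ← R3 + (1/2)·R1: [0, 5/2, 16]
R4 ← R4 − (1/2)·R1: [0, -9/2, -4]
R3 ← R3 − (5/4)·R2: [0, 0, 21]
R4 ← R4 + (9/4)·R2: [0, 0, -13]
R4 ← R4 + (13/21)·R3: [0, 0, 0]
Echelon form has 3 nonzero rows, so rank(T) = 3.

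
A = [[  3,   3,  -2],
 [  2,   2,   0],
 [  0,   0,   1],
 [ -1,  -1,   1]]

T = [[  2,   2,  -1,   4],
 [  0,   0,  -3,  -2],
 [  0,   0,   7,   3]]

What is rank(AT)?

First compute AT:
[[  6,   6, -26,   0],
 [  4,   4,  -8,   4],
 [  0,   0,   7,   3],
 [ -2,  -2,  11,   1]]
Now row reduce the product.
R2 ← R2 − (2/3)·R1: [0, 0, 28/3, 4]
R4 ← R4 + (1/3)·R1: [0, 0, 7/3, 1]
R3 ← R3 − (3/4)·R2: [0, 0, 0, 0]
R4 ← R4 − (1/4)·R2: [0, 0, 0, 0]
2 nonzero rows, so rank(AT) = 2.

2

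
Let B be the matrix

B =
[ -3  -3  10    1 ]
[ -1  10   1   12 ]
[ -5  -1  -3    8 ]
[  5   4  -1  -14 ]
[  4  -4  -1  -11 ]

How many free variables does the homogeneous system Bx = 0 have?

Row reduce to echelon form.
R2 ← R2 − (1/3)·R1: [0, 11, -7/3, 35/3]
R3 ← R3 − (5/3)·R1: [0, 4, -59/3, 19/3]
R4 ← R4 + (5/3)·R1: [0, -1, 47/3, -37/3]
R5 ← R5 + (4/3)·R1: [0, -8, 37/3, -29/3]
R3 ← R3 − (4/11)·R2: [0, 0, -207/11, 23/11]
R4 ← R4 + (1/11)·R2: [0, 0, 170/11, -124/11]
R5 ← R5 + (8/11)·R2: [0, 0, 117/11, -13/11]
R4 ← R4 + (170/207)·R3: [0, 0, 0, -86/9]
R5 ← R5 + (13/23)·R3: [0, 0, 0, 0]
4 nonzero rows, so rank(B) = 4.
B has 4 columns; by rank–nullity, nullity = 4 − 4 = 0.

0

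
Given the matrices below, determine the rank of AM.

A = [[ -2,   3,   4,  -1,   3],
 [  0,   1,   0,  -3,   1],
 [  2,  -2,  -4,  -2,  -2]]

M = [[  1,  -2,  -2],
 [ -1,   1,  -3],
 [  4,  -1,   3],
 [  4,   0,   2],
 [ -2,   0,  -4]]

First compute AM:
[[  1,   3,  -7],
 [-15,   1, -13],
 [-16,  -2,  -6]]
Now row reduce the product.
R2 ← R2 + (15)·R1: [0, 46, -118]
R3 ← R3 + (16)·R1: [0, 46, -118]
R3 ← R3 − R2: [0, 0, 0]
2 nonzero rows, so rank(AM) = 2.

2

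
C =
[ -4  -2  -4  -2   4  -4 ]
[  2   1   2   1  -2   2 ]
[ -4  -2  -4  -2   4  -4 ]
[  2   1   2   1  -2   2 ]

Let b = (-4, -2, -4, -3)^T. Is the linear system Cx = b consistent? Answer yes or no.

no

Row reduce the augmented matrix [C | b].
R2 ← R2 + (1/2)·R1: [0, 0, 0, 0, 0, 0, -4]
R3 ← R3 − R1: [0, 0, 0, 0, 0, 0, 0]
R4 ← R4 + (1/2)·R1: [0, 0, 0, 0, 0, 0, -5]
R4 ← R4 − (5/4)·R2: [0, 0, 0, 0, 0, 0, 0]
The echelon form has 2 nonzero rows; the last pivot sits in the augmented column, so rank(C) = 1 but rank([C|b]) = 2.
Since the ranks differ, the system is inconsistent.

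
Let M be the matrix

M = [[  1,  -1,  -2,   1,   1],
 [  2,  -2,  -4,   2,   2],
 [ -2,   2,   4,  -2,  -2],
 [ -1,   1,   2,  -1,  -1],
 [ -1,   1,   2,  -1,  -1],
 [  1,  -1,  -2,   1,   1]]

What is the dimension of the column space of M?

1

Row reduce to echelon form.
R2 ← R2 − (2)·R1: [0, 0, 0, 0, 0]
R3 ← R3 + (2)·R1: [0, 0, 0, 0, 0]
R4 ← R4 + R1: [0, 0, 0, 0, 0]
R5 ← R5 + R1: [0, 0, 0, 0, 0]
R6 ← R6 − R1: [0, 0, 0, 0, 0]
Echelon form has 1 nonzero row, so rank(M) = 1.
The column space has dimension equal to the rank: 1.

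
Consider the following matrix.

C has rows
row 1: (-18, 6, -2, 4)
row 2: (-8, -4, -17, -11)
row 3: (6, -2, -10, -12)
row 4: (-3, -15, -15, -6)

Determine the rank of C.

3

Row reduce to echelon form.
R2 ← R2 − (4/9)·R1: [0, -20/3, -145/9, -115/9]
R3 ← R3 + (1/3)·R1: [0, 0, -32/3, -32/3]
R4 ← R4 − (1/6)·R1: [0, -16, -44/3, -20/3]
R4 ← R4 − (12/5)·R2: [0, 0, 24, 24]
R4 ← R4 + (9/4)·R3: [0, 0, 0, 0]
Echelon form has 3 nonzero rows, so rank(C) = 3.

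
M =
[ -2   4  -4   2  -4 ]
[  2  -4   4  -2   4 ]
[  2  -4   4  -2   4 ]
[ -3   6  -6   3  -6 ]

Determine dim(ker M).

4

Row reduce to echelon form.
R2 ← R2 + R1: [0, 0, 0, 0, 0]
R3 ← R3 + R1: [0, 0, 0, 0, 0]
R4 ← R4 − (3/2)·R1: [0, 0, 0, 0, 0]
1 nonzero row, so rank(M) = 1.
M has 5 columns; by rank–nullity, nullity = 5 − 1 = 4.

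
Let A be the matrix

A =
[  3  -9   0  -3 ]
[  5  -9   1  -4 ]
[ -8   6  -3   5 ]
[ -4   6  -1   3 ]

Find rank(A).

2

Row reduce to echelon form.
R2 ← R2 − (5/3)·R1: [0, 6, 1, 1]
R3 ← R3 + (8/3)·R1: [0, -18, -3, -3]
R4 ← R4 + (4/3)·R1: [0, -6, -1, -1]
R3 ← R3 + (3)·R2: [0, 0, 0, 0]
R4 ← R4 + R2: [0, 0, 0, 0]
Echelon form has 2 nonzero rows, so rank(A) = 2.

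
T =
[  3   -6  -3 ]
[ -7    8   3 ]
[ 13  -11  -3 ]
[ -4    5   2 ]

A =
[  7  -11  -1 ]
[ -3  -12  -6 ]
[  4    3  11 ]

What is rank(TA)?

First compute TA:
[[ 27,  30,   0],
 [-61, -10,  -8],
 [112, -20,  20],
 [-35, -10,  -4]]
Now row reduce the product.
R2 ← R2 + (61/27)·R1: [0, 520/9, -8]
R3 ← R3 − (112/27)·R1: [0, -1300/9, 20]
R4 ← R4 + (35/27)·R1: [0, 260/9, -4]
R3 ← R3 + (5/2)·R2: [0, 0, 0]
R4 ← R4 − (1/2)·R2: [0, 0, 0]
2 nonzero rows, so rank(TA) = 2.

2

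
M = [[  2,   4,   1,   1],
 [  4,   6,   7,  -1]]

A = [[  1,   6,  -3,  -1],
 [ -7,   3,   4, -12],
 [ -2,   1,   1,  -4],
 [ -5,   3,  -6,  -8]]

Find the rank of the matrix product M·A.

First compute MA:
[[-33,  28,   5, -62],
 [-47,  46,  25, -96]]
Now row reduce the product.
R2 ← R2 − (47/33)·R1: [0, 202/33, 590/33, -254/33]
2 nonzero rows, so rank(MA) = 2.

2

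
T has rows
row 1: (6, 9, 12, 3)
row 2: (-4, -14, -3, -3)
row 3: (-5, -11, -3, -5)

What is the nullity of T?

1

Row reduce to echelon form.
R2 ← R2 + (2/3)·R1: [0, -8, 5, -1]
R3 ← R3 + (5/6)·R1: [0, -7/2, 7, -5/2]
R3 ← R3 − (7/16)·R2: [0, 0, 77/16, -33/16]
3 nonzero rows, so rank(T) = 3.
T has 4 columns; by rank–nullity, nullity = 4 − 3 = 1.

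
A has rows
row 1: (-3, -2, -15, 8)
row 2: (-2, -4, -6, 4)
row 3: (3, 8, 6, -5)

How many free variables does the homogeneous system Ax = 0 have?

Row reduce to echelon form.
R2 ← R2 − (2/3)·R1: [0, -8/3, 4, -4/3]
R3 ← R3 + R1: [0, 6, -9, 3]
R3 ← R3 + (9/4)·R2: [0, 0, 0, 0]
2 nonzero rows, so rank(A) = 2.
A has 4 columns; by rank–nullity, nullity = 4 − 2 = 2.

2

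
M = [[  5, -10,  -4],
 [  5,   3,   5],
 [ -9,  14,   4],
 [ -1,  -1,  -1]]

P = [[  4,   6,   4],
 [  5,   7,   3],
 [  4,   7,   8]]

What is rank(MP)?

2

First compute MP:
[[-46, -68, -42],
 [ 55,  86,  69],
 [ 50,  72,  38],
 [-13, -20, -15]]
Now row reduce the product.
R2 ← R2 + (55/46)·R1: [0, 108/23, 432/23]
R3 ← R3 + (25/23)·R1: [0, -44/23, -176/23]
R4 ← R4 − (13/46)·R1: [0, -18/23, -72/23]
R3 ← R3 + (11/27)·R2: [0, 0, 0]
R4 ← R4 + (1/6)·R2: [0, 0, 0]
2 nonzero rows, so rank(MP) = 2.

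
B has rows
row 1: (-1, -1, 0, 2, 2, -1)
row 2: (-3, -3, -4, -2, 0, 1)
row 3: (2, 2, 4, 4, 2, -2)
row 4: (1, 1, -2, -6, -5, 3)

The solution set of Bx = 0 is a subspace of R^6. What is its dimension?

4

Row reduce to echelon form.
R2 ← R2 − (3)·R1: [0, 0, -4, -8, -6, 4]
R3 ← R3 + (2)·R1: [0, 0, 4, 8, 6, -4]
R4 ← R4 + R1: [0, 0, -2, -4, -3, 2]
R3 ← R3 + R2: [0, 0, 0, 0, 0, 0]
R4 ← R4 − (1/2)·R2: [0, 0, 0, 0, 0, 0]
2 nonzero rows, so rank(B) = 2.
B has 6 columns; by rank–nullity, nullity = 6 − 2 = 4.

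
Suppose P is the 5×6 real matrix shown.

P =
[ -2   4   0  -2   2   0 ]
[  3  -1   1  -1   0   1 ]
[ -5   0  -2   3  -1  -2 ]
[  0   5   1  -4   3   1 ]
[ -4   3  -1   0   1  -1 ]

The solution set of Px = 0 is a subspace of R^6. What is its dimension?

4

Row reduce to echelon form.
R2 ← R2 + (3/2)·R1: [0, 5, 1, -4, 3, 1]
R3 ← R3 − (5/2)·R1: [0, -10, -2, 8, -6, -2]
R5 ← R5 − (2)·R1: [0, -5, -1, 4, -3, -1]
R3 ← R3 + (2)·R2: [0, 0, 0, 0, 0, 0]
R4 ← R4 − R2: [0, 0, 0, 0, 0, 0]
R5 ← R5 + R2: [0, 0, 0, 0, 0, 0]
2 nonzero rows, so rank(P) = 2.
P has 6 columns; by rank–nullity, nullity = 6 − 2 = 4.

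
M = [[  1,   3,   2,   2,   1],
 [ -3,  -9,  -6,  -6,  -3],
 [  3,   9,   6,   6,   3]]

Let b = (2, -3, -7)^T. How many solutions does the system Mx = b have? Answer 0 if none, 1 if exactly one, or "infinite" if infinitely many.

Row reduce the augmented matrix [M | b].
R2 ← R2 + (3)·R1: [0, 0, 0, 0, 0, 3]
R3 ← R3 − (3)·R1: [0, 0, 0, 0, 0, -13]
R3 ← R3 + (13/3)·R2: [0, 0, 0, 0, 0, 0]
The echelon form has 2 nonzero rows; the last pivot sits in the augmented column, so rank(M) = 1 but rank([M|b]) = 2.
Since the ranks differ, the system is inconsistent.
It has no solutions.

0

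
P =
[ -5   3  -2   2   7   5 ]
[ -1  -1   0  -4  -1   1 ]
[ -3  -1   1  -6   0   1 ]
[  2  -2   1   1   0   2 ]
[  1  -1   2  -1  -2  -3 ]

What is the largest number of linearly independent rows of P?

4

Row reduce to echelon form.
R2 ← R2 − (1/5)·R1: [0, -8/5, 2/5, -22/5, -12/5, 0]
R3 ← R3 − (3/5)·R1: [0, -14/5, 11/5, -36/5, -21/5, -2]
R4 ← R4 + (2/5)·R1: [0, -4/5, 1/5, 9/5, 14/5, 4]
R5 ← R5 + (1/5)·R1: [0, -2/5, 8/5, -3/5, -3/5, -2]
R3 ← R3 − (7/4)·R2: [0, 0, 3/2, 1/2, 0, -2]
R4 ← R4 − (1/2)·R2: [0, 0, 0, 4, 4, 4]
R5 ← R5 − (1/4)·R2: [0, 0, 3/2, 1/2, 0, -2]
R5 ← R5 − R3: [0, 0, 0, 0, 0, 0]
Echelon form has 4 nonzero rows, so rank(P) = 4.
The rank gives the maximum number of linearly independent rows: 4.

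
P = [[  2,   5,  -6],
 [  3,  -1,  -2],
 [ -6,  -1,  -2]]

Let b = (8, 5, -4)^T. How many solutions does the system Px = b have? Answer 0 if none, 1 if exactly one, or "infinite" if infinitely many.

1

Row reduce the augmented matrix [P | b].
R2 ← R2 − (3/2)·R1: [0, -17/2, 7, -7]
R3 ← R3 + (3)·R1: [0, 14, -20, 20]
R3 ← R3 + (28/17)·R2: [0, 0, -144/17, 144/17]
The echelon form has 3 nonzero rows, and every pivot lies in the first 3 columns, so rank(P) = rank([P|b]) = 3.
The system is consistent.
rank = 3 = number of unknowns, so the solution is unique.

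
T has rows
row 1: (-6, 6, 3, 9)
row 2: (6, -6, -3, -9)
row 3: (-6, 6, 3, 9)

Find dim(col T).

Row reduce to echelon form.
R2 ← R2 + R1: [0, 0, 0, 0]
R3 ← R3 − R1: [0, 0, 0, 0]
Echelon form has 1 nonzero row, so rank(T) = 1.
The column space has dimension equal to the rank: 1.

1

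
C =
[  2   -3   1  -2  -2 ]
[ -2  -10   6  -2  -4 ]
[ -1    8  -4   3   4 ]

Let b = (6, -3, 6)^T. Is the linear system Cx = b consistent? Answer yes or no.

Row reduce the augmented matrix [C | b].
R2 ← R2 + R1: [0, -13, 7, -4, -6, 3]
R3 ← R3 + (1/2)·R1: [0, 13/2, -7/2, 2, 3, 9]
R3 ← R3 + (1/2)·R2: [0, 0, 0, 0, 0, 21/2]
The echelon form has 3 nonzero rows; the last pivot sits in the augmented column, so rank(C) = 2 but rank([C|b]) = 3.
Since the ranks differ, the system is inconsistent.

no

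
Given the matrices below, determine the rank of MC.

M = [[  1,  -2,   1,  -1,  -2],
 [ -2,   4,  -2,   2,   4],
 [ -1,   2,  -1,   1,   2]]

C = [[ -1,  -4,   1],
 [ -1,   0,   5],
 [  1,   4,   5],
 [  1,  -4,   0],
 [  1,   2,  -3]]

First compute MC:
[[ -1,   0,   2],
 [  2,   0,  -4],
 [  1,   0,  -2]]
Now row reduce the product.
R2 ← R2 + (2)·R1: [0, 0, 0]
R3 ← R3 + R1: [0, 0, 0]
1 nonzero row, so rank(MC) = 1.

1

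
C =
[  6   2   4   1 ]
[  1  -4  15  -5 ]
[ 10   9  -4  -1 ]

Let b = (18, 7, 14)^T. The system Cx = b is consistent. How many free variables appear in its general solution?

1

Row reduce the augmented matrix [C | b].
R2 ← R2 − (1/6)·R1: [0, -13/3, 43/3, -31/6, 4]
R3 ← R3 − (5/3)·R1: [0, 17/3, -32/3, -8/3, -16]
R3 ← R3 + (17/13)·R2: [0, 0, 105/13, -245/26, -140/13]
The echelon form has 3 nonzero rows, and every pivot lies in the first 4 columns, so rank(C) = rank([C|b]) = 3.
The system is consistent.
Free variables = (unknowns) − (rank) = 4 − 3 = 1.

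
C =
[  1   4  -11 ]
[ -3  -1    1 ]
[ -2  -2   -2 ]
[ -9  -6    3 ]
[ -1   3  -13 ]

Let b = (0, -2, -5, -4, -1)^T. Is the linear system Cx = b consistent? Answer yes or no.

no

Row reduce the augmented matrix [C | b].
R2 ← R2 + (3)·R1: [0, 11, -32, -2]
R3 ← R3 + (2)·R1: [0, 6, -24, -5]
R4 ← R4 + (9)·R1: [0, 30, -96, -4]
R5 ← R5 + R1: [0, 7, -24, -1]
R3 ← R3 − (6/11)·R2: [0, 0, -72/11, -43/11]
R4 ← R4 − (30/11)·R2: [0, 0, -96/11, 16/11]
R5 ← R5 − (7/11)·R2: [0, 0, -40/11, 3/11]
R4 ← R4 − (4/3)·R3: [0, 0, 0, 20/3]
R5 ← R5 − (5/9)·R3: [0, 0, 0, 22/9]
R5 ← R5 − (11/30)·R4: [0, 0, 0, 0]
The echelon form has 4 nonzero rows; the last pivot sits in the augmented column, so rank(C) = 3 but rank([C|b]) = 4.
Since the ranks differ, the system is inconsistent.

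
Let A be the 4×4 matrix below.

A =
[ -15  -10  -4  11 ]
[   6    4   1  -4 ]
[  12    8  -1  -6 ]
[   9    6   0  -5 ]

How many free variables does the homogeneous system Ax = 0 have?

2

Row reduce to echelon form.
R2 ← R2 + (2/5)·R1: [0, 0, -3/5, 2/5]
R3 ← R3 + (4/5)·R1: [0, 0, -21/5, 14/5]
R4 ← R4 + (3/5)·R1: [0, 0, -12/5, 8/5]
R3 ← R3 − (7)·R2: [0, 0, 0, 0]
R4 ← R4 − (4)·R2: [0, 0, 0, 0]
2 nonzero rows, so rank(A) = 2.
A has 4 columns; by rank–nullity, nullity = 4 − 2 = 2.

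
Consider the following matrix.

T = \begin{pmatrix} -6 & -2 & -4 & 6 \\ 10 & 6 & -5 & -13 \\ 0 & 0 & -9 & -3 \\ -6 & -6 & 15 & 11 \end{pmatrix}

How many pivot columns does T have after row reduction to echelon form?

Row reduce to echelon form.
R2 ← R2 + (5/3)·R1: [0, 8/3, -35/3, -3]
R4 ← R4 − R1: [0, -4, 19, 5]
R4 ← R4 + (3/2)·R2: [0, 0, 3/2, 1/2]
R4 ← R4 + (1/6)·R3: [0, 0, 0, 0]
Echelon form has 3 nonzero rows, so rank(T) = 3.
Each nonzero row contributes one pivot column: 3 pivot columns.

3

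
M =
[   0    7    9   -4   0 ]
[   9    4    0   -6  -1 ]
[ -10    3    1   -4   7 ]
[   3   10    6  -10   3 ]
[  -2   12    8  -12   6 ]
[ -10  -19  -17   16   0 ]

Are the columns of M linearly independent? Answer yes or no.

no

Row reduce M to echelon form.
Swap R1 ↔ R2
R3 ← R3 + (10/9)·R1: [0, 67/9, 1, -32/3, 53/9]
R4 ← R4 − (1/3)·R1: [0, 26/3, 6, -8, 10/3]
R5 ← R5 + (2/9)·R1: [0, 116/9, 8, -40/3, 52/9]
R6 ← R6 + (10/9)·R1: [0, -131/9, -17, 28/3, -10/9]
R3 ← R3 − (67/63)·R2: [0, 0, -60/7, -404/63, 53/9]
R4 ← R4 − (26/21)·R2: [0, 0, -36/7, -64/21, 10/3]
R5 ← R5 − (116/63)·R2: [0, 0, -60/7, -376/63, 52/9]
R6 ← R6 + (131/63)·R2: [0, 0, 12/7, 64/63, -10/9]
R4 ← R4 − (3/5)·R3: [0, 0, 0, 4/5, -1/5]
R5 ← R5 − R3: [0, 0, 0, 4/9, -1/9]
R6 ← R6 + (1/5)·R3: [0, 0, 0, -4/15, 1/15]
R5 ← R5 − (5/9)·R4: [0, 0, 0, 0, 0]
R6 ← R6 + (1/3)·R4: [0, 0, 0, 0, 0]
4 pivots among 5 columns.
Only 4 < 5 pivot columns, so the columns are linearly dependent.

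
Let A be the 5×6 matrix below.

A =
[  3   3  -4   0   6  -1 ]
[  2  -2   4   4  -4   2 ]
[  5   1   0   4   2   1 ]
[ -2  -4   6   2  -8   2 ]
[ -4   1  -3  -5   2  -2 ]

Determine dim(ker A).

4

Row reduce to echelon form.
R2 ← R2 − (2/3)·R1: [0, -4, 20/3, 4, -8, 8/3]
R3 ← R3 − (5/3)·R1: [0, -4, 20/3, 4, -8, 8/3]
R4 ← R4 + (2/3)·R1: [0, -2, 10/3, 2, -4, 4/3]
R5 ← R5 + (4/3)·R1: [0, 5, -25/3, -5, 10, -10/3]
R3 ← R3 − R2: [0, 0, 0, 0, 0, 0]
R4 ← R4 − (1/2)·R2: [0, 0, 0, 0, 0, 0]
R5 ← R5 + (5/4)·R2: [0, 0, 0, 0, 0, 0]
2 nonzero rows, so rank(A) = 2.
A has 6 columns; by rank–nullity, nullity = 6 − 2 = 4.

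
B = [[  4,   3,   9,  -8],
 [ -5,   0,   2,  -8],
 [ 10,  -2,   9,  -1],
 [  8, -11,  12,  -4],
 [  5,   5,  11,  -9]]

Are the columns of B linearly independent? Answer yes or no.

Row reduce B to echelon form.
R2 ← R2 + (5/4)·R1: [0, 15/4, 53/4, -18]
R3 ← R3 − (5/2)·R1: [0, -19/2, -27/2, 19]
R4 ← R4 − (2)·R1: [0, -17, -6, 12]
R5 ← R5 − (5/4)·R1: [0, 5/4, -1/4, 1]
R3 ← R3 + (38/15)·R2: [0, 0, 301/15, -133/5]
R4 ← R4 + (68/15)·R2: [0, 0, 811/15, -348/5]
R5 ← R5 − (1/3)·R2: [0, 0, -14/3, 7]
R4 ← R4 − (811/301)·R3: [0, 0, 0, 89/43]
R5 ← R5 + (10/43)·R3: [0, 0, 0, 35/43]
R5 ← R5 − (35/89)·R4: [0, 0, 0, 0]
4 pivots among 4 columns.
Every column is a pivot column, so the columns are linearly independent.

yes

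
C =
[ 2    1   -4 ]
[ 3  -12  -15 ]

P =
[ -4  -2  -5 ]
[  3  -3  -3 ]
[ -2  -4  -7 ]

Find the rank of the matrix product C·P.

2

First compute CP:
[[  3,   9,  15],
 [-18,  90, 126]]
Now row reduce the product.
R2 ← R2 + (6)·R1: [0, 144, 216]
2 nonzero rows, so rank(CP) = 2.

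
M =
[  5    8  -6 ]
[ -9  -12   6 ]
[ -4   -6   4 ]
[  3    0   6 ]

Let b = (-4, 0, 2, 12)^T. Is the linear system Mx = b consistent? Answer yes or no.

yes

Row reduce the augmented matrix [M | b].
R2 ← R2 + (9/5)·R1: [0, 12/5, -24/5, -36/5]
R3 ← R3 + (4/5)·R1: [0, 2/5, -4/5, -6/5]
R4 ← R4 − (3/5)·R1: [0, -24/5, 48/5, 72/5]
R3 ← R3 − (1/6)·R2: [0, 0, 0, 0]
R4 ← R4 + (2)·R2: [0, 0, 0, 0]
The echelon form has 2 nonzero rows, and every pivot lies in the first 3 columns, so rank(M) = rank([M|b]) = 2.
The system is consistent.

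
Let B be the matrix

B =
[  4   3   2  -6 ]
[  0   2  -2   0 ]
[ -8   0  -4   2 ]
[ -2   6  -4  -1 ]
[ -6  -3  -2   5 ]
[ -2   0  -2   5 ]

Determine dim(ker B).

0

Row reduce to echelon form.
R3 ← R3 + (2)·R1: [0, 6, 0, -10]
R4 ← R4 + (1/2)·R1: [0, 15/2, -3, -4]
R5 ← R5 + (3/2)·R1: [0, 3/2, 1, -4]
R6 ← R6 + (1/2)·R1: [0, 3/2, -1, 2]
R3 ← R3 − (3)·R2: [0, 0, 6, -10]
R4 ← R4 − (15/4)·R2: [0, 0, 9/2, -4]
R5 ← R5 − (3/4)·R2: [0, 0, 5/2, -4]
R6 ← R6 − (3/4)·R2: [0, 0, 1/2, 2]
R4 ← R4 − (3/4)·R3: [0, 0, 0, 7/2]
R5 ← R5 − (5/12)·R3: [0, 0, 0, 1/6]
R6 ← R6 − (1/12)·R3: [0, 0, 0, 17/6]
R5 ← R5 − (1/21)·R4: [0, 0, 0, 0]
R6 ← R6 − (17/21)·R4: [0, 0, 0, 0]
4 nonzero rows, so rank(B) = 4.
B has 4 columns; by rank–nullity, nullity = 4 − 4 = 0.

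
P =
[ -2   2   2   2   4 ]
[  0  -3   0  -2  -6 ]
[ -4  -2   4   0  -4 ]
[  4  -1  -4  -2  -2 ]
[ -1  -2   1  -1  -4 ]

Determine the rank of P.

Row reduce to echelon form.
R3 ← R3 − (2)·R1: [0, -6, 0, -4, -12]
R4 ← R4 + (2)·R1: [0, 3, 0, 2, 6]
R5 ← R5 − (1/2)·R1: [0, -3, 0, -2, -6]
R3 ← R3 − (2)·R2: [0, 0, 0, 0, 0]
R4 ← R4 + R2: [0, 0, 0, 0, 0]
R5 ← R5 − R2: [0, 0, 0, 0, 0]
Echelon form has 2 nonzero rows, so rank(P) = 2.

2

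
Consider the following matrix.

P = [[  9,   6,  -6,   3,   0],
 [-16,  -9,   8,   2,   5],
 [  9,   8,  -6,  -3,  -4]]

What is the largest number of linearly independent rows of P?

3

Row reduce to echelon form.
R2 ← R2 + (16/9)·R1: [0, 5/3, -8/3, 22/3, 5]
R3 ← R3 − R1: [0, 2, 0, -6, -4]
R3 ← R3 − (6/5)·R2: [0, 0, 16/5, -74/5, -10]
Echelon form has 3 nonzero rows, so rank(P) = 3.
The rank gives the maximum number of linearly independent rows: 3.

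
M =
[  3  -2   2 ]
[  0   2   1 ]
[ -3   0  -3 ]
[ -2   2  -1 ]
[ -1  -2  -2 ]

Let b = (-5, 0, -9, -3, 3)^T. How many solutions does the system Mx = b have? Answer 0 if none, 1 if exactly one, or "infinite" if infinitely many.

0

Row reduce the augmented matrix [M | b].
R3 ← R3 + R1: [0, -2, -1, -14]
R4 ← R4 + (2/3)·R1: [0, 2/3, 1/3, -19/3]
R5 ← R5 + (1/3)·R1: [0, -8/3, -4/3, 4/3]
R3 ← R3 + R2: [0, 0, 0, -14]
R4 ← R4 − (1/3)·R2: [0, 0, 0, -19/3]
R5 ← R5 + (4/3)·R2: [0, 0, 0, 4/3]
R4 ← R4 − (19/42)·R3: [0, 0, 0, 0]
R5 ← R5 + (2/21)·R3: [0, 0, 0, 0]
The echelon form has 3 nonzero rows; the last pivot sits in the augmented column, so rank(M) = 2 but rank([M|b]) = 3.
Since the ranks differ, the system is inconsistent.
It has no solutions.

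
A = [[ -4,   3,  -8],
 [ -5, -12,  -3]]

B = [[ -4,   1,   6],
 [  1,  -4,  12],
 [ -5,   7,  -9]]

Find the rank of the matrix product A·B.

First compute AB:
[[ 59, -72,  84],
 [ 23,  22, -147]]
Now row reduce the product.
R2 ← R2 − (23/59)·R1: [0, 2954/59, -10605/59]
2 nonzero rows, so rank(AB) = 2.

2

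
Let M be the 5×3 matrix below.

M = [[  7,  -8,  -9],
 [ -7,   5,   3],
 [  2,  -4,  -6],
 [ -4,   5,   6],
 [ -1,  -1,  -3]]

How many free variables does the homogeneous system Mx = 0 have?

Row reduce to echelon form.
R2 ← R2 + R1: [0, -3, -6]
R3 ← R3 − (2/7)·R1: [0, -12/7, -24/7]
R4 ← R4 + (4/7)·R1: [0, 3/7, 6/7]
R5 ← R5 + (1/7)·R1: [0, -15/7, -30/7]
R3 ← R3 − (4/7)·R2: [0, 0, 0]
R4 ← R4 + (1/7)·R2: [0, 0, 0]
R5 ← R5 − (5/7)·R2: [0, 0, 0]
2 nonzero rows, so rank(M) = 2.
M has 3 columns; by rank–nullity, nullity = 3 − 2 = 1.

1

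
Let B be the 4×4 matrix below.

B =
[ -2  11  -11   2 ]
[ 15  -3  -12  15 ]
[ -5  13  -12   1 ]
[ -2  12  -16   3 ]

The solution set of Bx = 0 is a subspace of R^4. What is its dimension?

Row reduce to echelon form.
R2 ← R2 + (15/2)·R1: [0, 159/2, -189/2, 30]
R3 ← R3 − (5/2)·R1: [0, -29/2, 31/2, -4]
R4 ← R4 − R1: [0, 1, -5, 1]
R3 ← R3 + (29/159)·R2: [0, 0, -92/53, 78/53]
R4 ← R4 − (2/159)·R2: [0, 0, -202/53, 33/53]
R4 ← R4 − (101/46)·R3: [0, 0, 0, -60/23]
4 nonzero rows, so rank(B) = 4.
B has 4 columns; by rank–nullity, nullity = 4 − 4 = 0.

0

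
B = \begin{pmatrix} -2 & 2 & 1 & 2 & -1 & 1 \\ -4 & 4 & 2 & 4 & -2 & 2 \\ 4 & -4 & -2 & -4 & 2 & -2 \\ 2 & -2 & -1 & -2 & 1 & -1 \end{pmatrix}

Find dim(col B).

Row reduce to echelon form.
R2 ← R2 − (2)·R1: [0, 0, 0, 0, 0, 0]
R3 ← R3 + (2)·R1: [0, 0, 0, 0, 0, 0]
R4 ← R4 + R1: [0, 0, 0, 0, 0, 0]
Echelon form has 1 nonzero row, so rank(B) = 1.
The column space has dimension equal to the rank: 1.

1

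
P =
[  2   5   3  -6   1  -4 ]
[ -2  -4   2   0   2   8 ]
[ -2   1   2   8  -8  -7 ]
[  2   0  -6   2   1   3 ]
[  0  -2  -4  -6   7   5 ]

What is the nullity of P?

Row reduce to echelon form.
R2 ← R2 + R1: [0, 1, 5, -6, 3, 4]
R3 ← R3 + R1: [0, 6, 5, 2, -7, -11]
R4 ← R4 − R1: [0, -5, -9, 8, 0, 7]
R3 ← R3 − (6)·R2: [0, 0, -25, 38, -25, -35]
R4 ← R4 + (5)·R2: [0, 0, 16, -22, 15, 27]
R5 ← R5 + (2)·R2: [0, 0, 6, -18, 13, 13]
R4 ← R4 + (16/25)·R3: [0, 0, 0, 58/25, -1, 23/5]
R5 ← R5 + (6/25)·R3: [0, 0, 0, -222/25, 7, 23/5]
R5 ← R5 + (111/29)·R4: [0, 0, 0, 0, 92/29, 644/29]
5 nonzero rows, so rank(P) = 5.
P has 6 columns; by rank–nullity, nullity = 6 − 5 = 1.

1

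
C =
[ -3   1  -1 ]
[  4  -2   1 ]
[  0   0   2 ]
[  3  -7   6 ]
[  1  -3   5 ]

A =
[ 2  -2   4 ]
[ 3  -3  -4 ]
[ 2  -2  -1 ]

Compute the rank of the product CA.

First compute CA:
[[ -5,   5, -15],
 [  4,  -4,  23],
 [  4,  -4,  -2],
 [ -3,   3,  34],
 [  3,  -3,  11]]
Now row reduce the product.
R2 ← R2 + (4/5)·R1: [0, 0, 11]
R3 ← R3 + (4/5)·R1: [0, 0, -14]
R4 ← R4 − (3/5)·R1: [0, 0, 43]
R5 ← R5 + (3/5)·R1: [0, 0, 2]
R3 ← R3 + (14/11)·R2: [0, 0, 0]
R4 ← R4 − (43/11)·R2: [0, 0, 0]
R5 ← R5 − (2/11)·R2: [0, 0, 0]
2 nonzero rows, so rank(CA) = 2.

2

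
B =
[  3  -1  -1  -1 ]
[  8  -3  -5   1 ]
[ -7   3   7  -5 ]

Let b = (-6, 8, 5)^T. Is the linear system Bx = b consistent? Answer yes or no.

no

Row reduce the augmented matrix [B | b].
R2 ← R2 − (8/3)·R1: [0, -1/3, -7/3, 11/3, 24]
R3 ← R3 + (7/3)·R1: [0, 2/3, 14/3, -22/3, -9]
R3 ← R3 + (2)·R2: [0, 0, 0, 0, 39]
The echelon form has 3 nonzero rows; the last pivot sits in the augmented column, so rank(B) = 2 but rank([B|b]) = 3.
Since the ranks differ, the system is inconsistent.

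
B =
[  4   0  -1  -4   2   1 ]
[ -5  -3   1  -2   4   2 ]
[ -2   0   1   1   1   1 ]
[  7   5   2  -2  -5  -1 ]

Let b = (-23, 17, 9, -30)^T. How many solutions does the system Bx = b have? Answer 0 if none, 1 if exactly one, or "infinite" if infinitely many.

Row reduce the augmented matrix [B | b].
R2 ← R2 + (5/4)·R1: [0, -3, -1/4, -7, 13/2, 13/4, -47/4]
R3 ← R3 + (1/2)·R1: [0, 0, 1/2, -1, 2, 3/2, -5/2]
R4 ← R4 − (7/4)·R1: [0, 5, 15/4, 5, -17/2, -11/4, 41/4]
R4 ← R4 + (5/3)·R2: [0, 0, 10/3, -20/3, 7/3, 8/3, -28/3]
R4 ← R4 − (20/3)·R3: [0, 0, 0, 0, -11, -22/3, 22/3]
The echelon form has 4 nonzero rows, and every pivot lies in the first 6 columns, so rank(B) = rank([B|b]) = 4.
The system is consistent.
rank = 4 < 6 unknowns, so there are infinitely many solutions.

infinite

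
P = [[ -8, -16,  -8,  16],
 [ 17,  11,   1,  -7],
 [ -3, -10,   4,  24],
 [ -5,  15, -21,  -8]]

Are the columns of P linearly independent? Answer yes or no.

yes

Row reduce P to echelon form.
R2 ← R2 + (17/8)·R1: [0, -23, -16, 27]
R3 ← R3 − (3/8)·R1: [0, -4, 7, 18]
R4 ← R4 − (5/8)·R1: [0, 25, -16, -18]
R3 ← R3 − (4/23)·R2: [0, 0, 225/23, 306/23]
R4 ← R4 + (25/23)·R2: [0, 0, -768/23, 261/23]
R4 ← R4 + (256/75)·R3: [0, 0, 0, 1419/25]
4 pivots among 4 columns.
Every column is a pivot column, so the columns are linearly independent.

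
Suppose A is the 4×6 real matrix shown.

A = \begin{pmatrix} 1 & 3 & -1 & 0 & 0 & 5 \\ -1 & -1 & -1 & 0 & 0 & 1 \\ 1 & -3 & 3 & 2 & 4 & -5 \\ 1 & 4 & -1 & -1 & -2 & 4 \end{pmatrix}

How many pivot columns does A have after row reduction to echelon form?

Row reduce to echelon form.
R2 ← R2 + R1: [0, 2, -2, 0, 0, 6]
R3 ← R3 − R1: [0, -6, 4, 2, 4, -10]
R4 ← R4 − R1: [0, 1, 0, -1, -2, -1]
R3 ← R3 + (3)·R2: [0, 0, -2, 2, 4, 8]
R4 ← R4 − (1/2)·R2: [0, 0, 1, -1, -2, -4]
R4 ← R4 + (1/2)·R3: [0, 0, 0, 0, 0, 0]
Echelon form has 3 nonzero rows, so rank(A) = 3.
Each nonzero row contributes one pivot column: 3 pivot columns.

3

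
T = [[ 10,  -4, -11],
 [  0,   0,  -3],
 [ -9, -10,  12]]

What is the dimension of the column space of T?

3

Row reduce to echelon form.
R3 ← R3 + (9/10)·R1: [0, -68/5, 21/10]
Swap R2 ↔ R3
Echelon form has 3 nonzero rows, so rank(T) = 3.
The column space has dimension equal to the rank: 3.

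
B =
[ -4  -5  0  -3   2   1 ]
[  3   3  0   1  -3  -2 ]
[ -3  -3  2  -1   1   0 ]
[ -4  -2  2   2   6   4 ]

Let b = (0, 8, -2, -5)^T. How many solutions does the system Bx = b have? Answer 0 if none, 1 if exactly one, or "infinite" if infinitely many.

0

Row reduce the augmented matrix [B | b].
R2 ← R2 + (3/4)·R1: [0, -3/4, 0, -5/4, -3/2, -5/4, 8]
R3 ← R3 − (3/4)·R1: [0, 3/4, 2, 5/4, -1/2, -3/4, -2]
R4 ← R4 − R1: [0, 3, 2, 5, 4, 3, -5]
R3 ← R3 + R2: [0, 0, 2, 0, -2, -2, 6]
R4 ← R4 + (4)·R2: [0, 0, 2, 0, -2, -2, 27]
R4 ← R4 − R3: [0, 0, 0, 0, 0, 0, 21]
The echelon form has 4 nonzero rows; the last pivot sits in the augmented column, so rank(B) = 3 but rank([B|b]) = 4.
Since the ranks differ, the system is inconsistent.
It has no solutions.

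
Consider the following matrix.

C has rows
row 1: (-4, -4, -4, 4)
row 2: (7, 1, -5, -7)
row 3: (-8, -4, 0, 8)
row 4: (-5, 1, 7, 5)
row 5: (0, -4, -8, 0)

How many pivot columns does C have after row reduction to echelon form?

Row reduce to echelon form.
R2 ← R2 + (7/4)·R1: [0, -6, -12, 0]
R3 ← R3 − (2)·R1: [0, 4, 8, 0]
R4 ← R4 − (5/4)·R1: [0, 6, 12, 0]
R3 ← R3 + (2/3)·R2: [0, 0, 0, 0]
R4 ← R4 + R2: [0, 0, 0, 0]
R5 ← R5 − (2/3)·R2: [0, 0, 0, 0]
Echelon form has 2 nonzero rows, so rank(C) = 2.
Each nonzero row contributes one pivot column: 2 pivot columns.

2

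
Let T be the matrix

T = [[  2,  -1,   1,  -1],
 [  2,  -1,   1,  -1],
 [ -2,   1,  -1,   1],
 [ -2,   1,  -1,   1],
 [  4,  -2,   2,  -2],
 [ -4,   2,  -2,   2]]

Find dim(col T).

Row reduce to echelon form.
R2 ← R2 − R1: [0, 0, 0, 0]
R3 ← R3 + R1: [0, 0, 0, 0]
R4 ← R4 + R1: [0, 0, 0, 0]
R5 ← R5 − (2)·R1: [0, 0, 0, 0]
R6 ← R6 + (2)·R1: [0, 0, 0, 0]
Echelon form has 1 nonzero row, so rank(T) = 1.
The column space has dimension equal to the rank: 1.

1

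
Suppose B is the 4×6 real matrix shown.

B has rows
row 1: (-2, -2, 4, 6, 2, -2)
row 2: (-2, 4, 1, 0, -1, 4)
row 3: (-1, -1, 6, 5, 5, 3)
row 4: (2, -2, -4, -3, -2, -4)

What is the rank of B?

3

Row reduce to echelon form.
R2 ← R2 − R1: [0, 6, -3, -6, -3, 6]
R3 ← R3 − (1/2)·R1: [0, 0, 4, 2, 4, 4]
R4 ← R4 + R1: [0, -4, 0, 3, 0, -6]
R4 ← R4 + (2/3)·R2: [0, 0, -2, -1, -2, -2]
R4 ← R4 + (1/2)·R3: [0, 0, 0, 0, 0, 0]
Echelon form has 3 nonzero rows, so rank(B) = 3.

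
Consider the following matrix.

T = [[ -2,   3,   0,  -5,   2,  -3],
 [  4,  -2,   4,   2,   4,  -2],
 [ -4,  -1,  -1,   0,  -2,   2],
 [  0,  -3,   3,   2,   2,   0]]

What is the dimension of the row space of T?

Row reduce to echelon form.
R2 ← R2 + (2)·R1: [0, 4, 4, -8, 8, -8]
R3 ← R3 − (2)·R1: [0, -7, -1, 10, -6, 8]
R3 ← R3 + (7/4)·R2: [0, 0, 6, -4, 8, -6]
R4 ← R4 + (3/4)·R2: [0, 0, 6, -4, 8, -6]
R4 ← R4 − R3: [0, 0, 0, 0, 0, 0]
Echelon form has 3 nonzero rows, so rank(T) = 3.
The row space has dimension equal to the rank: 3.

3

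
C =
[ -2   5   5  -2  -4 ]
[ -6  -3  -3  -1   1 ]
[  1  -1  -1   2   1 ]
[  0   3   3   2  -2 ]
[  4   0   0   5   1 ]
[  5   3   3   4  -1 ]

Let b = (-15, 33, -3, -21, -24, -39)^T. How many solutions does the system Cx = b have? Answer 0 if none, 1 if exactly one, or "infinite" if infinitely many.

Row reduce the augmented matrix [C | b].
R2 ← R2 − (3)·R1: [0, -18, -18, 5, 13, 78]
R3 ← R3 + (1/2)·R1: [0, 3/2, 3/2, 1, -1, -21/2]
R5 ← R5 + (2)·R1: [0, 10, 10, 1, -7, -54]
R6 ← R6 + (5/2)·R1: [0, 31/2, 31/2, -1, -11, -153/2]
R3 ← R3 + (1/12)·R2: [0, 0, 0, 17/12, 1/12, -4]
R4 ← R4 + (1/6)·R2: [0, 0, 0, 17/6, 1/6, -8]
R5 ← R5 + (5/9)·R2: [0, 0, 0, 34/9, 2/9, -32/3]
R6 ← R6 + (31/36)·R2: [0, 0, 0, 119/36, 7/36, -28/3]
R4 ← R4 − (2)·R3: [0, 0, 0, 0, 0, 0]
R5 ← R5 − (8/3)·R3: [0, 0, 0, 0, 0, 0]
R6 ← R6 − (7/3)·R3: [0, 0, 0, 0, 0, 0]
The echelon form has 3 nonzero rows, and every pivot lies in the first 5 columns, so rank(C) = rank([C|b]) = 3.
The system is consistent.
rank = 3 < 5 unknowns, so there are infinitely many solutions.

infinite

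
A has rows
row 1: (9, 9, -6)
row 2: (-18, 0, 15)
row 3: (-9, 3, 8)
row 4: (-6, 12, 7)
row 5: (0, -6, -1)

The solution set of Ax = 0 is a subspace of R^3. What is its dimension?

Row reduce to echelon form.
R2 ← R2 + (2)·R1: [0, 18, 3]
R3 ← R3 + R1: [0, 12, 2]
R4 ← R4 + (2/3)·R1: [0, 18, 3]
R3 ← R3 − (2/3)·R2: [0, 0, 0]
R4 ← R4 − R2: [0, 0, 0]
R5 ← R5 + (1/3)·R2: [0, 0, 0]
2 nonzero rows, so rank(A) = 2.
A has 3 columns; by rank–nullity, nullity = 3 − 2 = 1.

1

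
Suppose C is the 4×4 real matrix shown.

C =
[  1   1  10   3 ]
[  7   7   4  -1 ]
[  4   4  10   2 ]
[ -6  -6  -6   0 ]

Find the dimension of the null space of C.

2

Row reduce to echelon form.
R2 ← R2 − (7)·R1: [0, 0, -66, -22]
R3 ← R3 − (4)·R1: [0, 0, -30, -10]
R4 ← R4 + (6)·R1: [0, 0, 54, 18]
R3 ← R3 − (5/11)·R2: [0, 0, 0, 0]
R4 ← R4 + (9/11)·R2: [0, 0, 0, 0]
2 nonzero rows, so rank(C) = 2.
C has 4 columns; by rank–nullity, nullity = 4 − 2 = 2.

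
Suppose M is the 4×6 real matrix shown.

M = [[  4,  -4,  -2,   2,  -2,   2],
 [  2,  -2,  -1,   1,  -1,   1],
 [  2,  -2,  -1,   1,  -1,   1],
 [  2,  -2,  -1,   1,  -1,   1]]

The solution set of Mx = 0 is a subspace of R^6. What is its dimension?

5

Row reduce to echelon form.
R2 ← R2 − (1/2)·R1: [0, 0, 0, 0, 0, 0]
R3 ← R3 − (1/2)·R1: [0, 0, 0, 0, 0, 0]
R4 ← R4 − (1/2)·R1: [0, 0, 0, 0, 0, 0]
1 nonzero row, so rank(M) = 1.
M has 6 columns; by rank–nullity, nullity = 6 − 1 = 5.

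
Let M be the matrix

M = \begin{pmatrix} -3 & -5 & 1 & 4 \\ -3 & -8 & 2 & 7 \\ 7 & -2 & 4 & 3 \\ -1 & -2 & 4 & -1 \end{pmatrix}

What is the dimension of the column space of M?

3

Row reduce to echelon form.
R2 ← R2 − R1: [0, -3, 1, 3]
R3 ← R3 + (7/3)·R1: [0, -41/3, 19/3, 37/3]
R4 ← R4 − (1/3)·R1: [0, -1/3, 11/3, -7/3]
R3 ← R3 − (41/9)·R2: [0, 0, 16/9, -4/3]
R4 ← R4 − (1/9)·R2: [0, 0, 32/9, -8/3]
R4 ← R4 − (2)·R3: [0, 0, 0, 0]
Echelon form has 3 nonzero rows, so rank(M) = 3.
The column space has dimension equal to the rank: 3.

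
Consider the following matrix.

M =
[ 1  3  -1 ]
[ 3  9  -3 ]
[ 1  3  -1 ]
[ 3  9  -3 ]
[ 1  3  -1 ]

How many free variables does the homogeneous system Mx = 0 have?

Row reduce to echelon form.
R2 ← R2 − (3)·R1: [0, 0, 0]
R3 ← R3 − R1: [0, 0, 0]
R4 ← R4 − (3)·R1: [0, 0, 0]
R5 ← R5 − R1: [0, 0, 0]
1 nonzero row, so rank(M) = 1.
M has 3 columns; by rank–nullity, nullity = 3 − 1 = 2.

2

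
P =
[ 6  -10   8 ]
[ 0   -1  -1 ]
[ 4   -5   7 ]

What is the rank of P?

2

Row reduce to echelon form.
R3 ← R3 − (2/3)·R1: [0, 5/3, 5/3]
R3 ← R3 + (5/3)·R2: [0, 0, 0]
Echelon form has 2 nonzero rows, so rank(P) = 2.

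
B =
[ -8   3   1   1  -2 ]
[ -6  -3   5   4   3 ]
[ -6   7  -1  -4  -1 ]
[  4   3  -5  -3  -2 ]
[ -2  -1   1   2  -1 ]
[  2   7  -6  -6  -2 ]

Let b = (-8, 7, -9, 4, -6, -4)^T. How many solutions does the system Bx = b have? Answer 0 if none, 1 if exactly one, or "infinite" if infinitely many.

Row reduce the augmented matrix [B | b].
R2 ← R2 − (3/4)·R1: [0, -21/4, 17/4, 13/4, 9/2, 13]
R3 ← R3 − (3/4)·R1: [0, 19/4, -7/4, -19/4, 1/2, -3]
R4 ← R4 + (1/2)·R1: [0, 9/2, -9/2, -5/2, -3, 0]
R5 ← R5 − (1/4)·R1: [0, -7/4, 3/4, 7/4, -1/2, -4]
R6 ← R6 + (1/4)·R1: [0, 31/4, -23/4, -23/4, -5/2, -6]
R3 ← R3 + (19/21)·R2: [0, 0, 44/21, -38/21, 32/7, 184/21]
R4 ← R4 + (6/7)·R2: [0, 0, -6/7, 2/7, 6/7, 78/7]
R5 ← R5 − (1/3)·R2: [0, 0, -2/3, 2/3, -2, -25/3]
R6 ← R6 + (31/21)·R2: [0, 0, 11/21, -20/21, 29/7, 277/21]
R4 ← R4 + (9/22)·R3: [0, 0, 0, -5/11, 30/11, 162/11]
R5 ← R5 + (7/22)·R3: [0, 0, 0, 1/11, -6/11, -61/11]
R6 ← R6 − (1/4)·R3: [0, 0, 0, -1/2, 3, 11]
R5 ← R5 + (1/5)·R4: [0, 0, 0, 0, 0, -13/5]
R6 ← R6 − (11/10)·R4: [0, 0, 0, 0, 0, -26/5]
R6 ← R6 − (2)·R5: [0, 0, 0, 0, 0, 0]
The echelon form has 5 nonzero rows; the last pivot sits in the augmented column, so rank(B) = 4 but rank([B|b]) = 5.
Since the ranks differ, the system is inconsistent.
It has no solutions.

0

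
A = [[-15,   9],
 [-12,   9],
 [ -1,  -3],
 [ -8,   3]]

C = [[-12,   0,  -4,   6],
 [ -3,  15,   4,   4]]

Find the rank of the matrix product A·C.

First compute AC:
[[153, 135,  96, -54],
 [117, 135,  84, -36],
 [ 21, -45,  -8, -18],
 [ 87,  45,  44, -36]]
Now row reduce the product.
R2 ← R2 − (13/17)·R1: [0, 540/17, 180/17, 90/17]
R3 ← R3 − (7/51)·R1: [0, -1080/17, -360/17, -180/17]
R4 ← R4 − (29/51)·R1: [0, -540/17, -180/17, -90/17]
R3 ← R3 + (2)·R2: [0, 0, 0, 0]
R4 ← R4 + R2: [0, 0, 0, 0]
2 nonzero rows, so rank(AC) = 2.

2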